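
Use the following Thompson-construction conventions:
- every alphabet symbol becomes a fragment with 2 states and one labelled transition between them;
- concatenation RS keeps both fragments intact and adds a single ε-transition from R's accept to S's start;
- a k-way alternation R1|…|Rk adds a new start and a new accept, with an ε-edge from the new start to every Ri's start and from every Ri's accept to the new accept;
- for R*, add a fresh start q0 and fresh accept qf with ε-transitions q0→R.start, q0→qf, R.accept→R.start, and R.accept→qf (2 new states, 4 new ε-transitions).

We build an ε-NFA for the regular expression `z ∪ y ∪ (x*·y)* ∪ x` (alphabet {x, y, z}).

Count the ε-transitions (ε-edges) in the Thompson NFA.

17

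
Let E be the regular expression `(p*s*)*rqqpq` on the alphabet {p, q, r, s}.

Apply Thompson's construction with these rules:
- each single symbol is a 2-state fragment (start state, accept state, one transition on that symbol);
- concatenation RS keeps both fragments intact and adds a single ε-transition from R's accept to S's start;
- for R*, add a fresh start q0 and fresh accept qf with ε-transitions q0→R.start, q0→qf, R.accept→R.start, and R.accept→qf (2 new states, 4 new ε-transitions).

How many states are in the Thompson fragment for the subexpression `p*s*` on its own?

8

Fragment for `p*s*`:
Each of the 2 symbol leaves contributes a 2-state fragment.
  p* → 4 states
  s* → 4 states
  p*s* → 8 states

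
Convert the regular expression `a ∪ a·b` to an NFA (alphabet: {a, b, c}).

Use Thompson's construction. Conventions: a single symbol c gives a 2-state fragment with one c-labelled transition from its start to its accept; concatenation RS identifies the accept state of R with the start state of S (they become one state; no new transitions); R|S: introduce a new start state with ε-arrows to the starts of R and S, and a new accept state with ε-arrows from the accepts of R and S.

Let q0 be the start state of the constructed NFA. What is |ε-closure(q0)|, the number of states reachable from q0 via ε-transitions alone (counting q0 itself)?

3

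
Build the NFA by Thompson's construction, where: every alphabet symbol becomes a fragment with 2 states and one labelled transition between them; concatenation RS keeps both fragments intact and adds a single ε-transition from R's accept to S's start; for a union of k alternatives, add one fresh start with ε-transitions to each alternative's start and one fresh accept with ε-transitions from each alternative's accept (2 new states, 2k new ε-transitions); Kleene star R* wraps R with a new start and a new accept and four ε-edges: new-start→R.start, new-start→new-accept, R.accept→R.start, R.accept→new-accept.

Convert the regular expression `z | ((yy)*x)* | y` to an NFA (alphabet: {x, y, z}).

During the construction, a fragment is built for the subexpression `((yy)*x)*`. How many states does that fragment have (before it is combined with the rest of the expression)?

10

Fragment for `((yy)*x)*`:
Each of the 3 symbol leaves contributes a 2-state fragment.
  yy = 4 states
  (yy)* = 6 states
  (yy)*x = 8 states
  ((yy)*x)* = 10 states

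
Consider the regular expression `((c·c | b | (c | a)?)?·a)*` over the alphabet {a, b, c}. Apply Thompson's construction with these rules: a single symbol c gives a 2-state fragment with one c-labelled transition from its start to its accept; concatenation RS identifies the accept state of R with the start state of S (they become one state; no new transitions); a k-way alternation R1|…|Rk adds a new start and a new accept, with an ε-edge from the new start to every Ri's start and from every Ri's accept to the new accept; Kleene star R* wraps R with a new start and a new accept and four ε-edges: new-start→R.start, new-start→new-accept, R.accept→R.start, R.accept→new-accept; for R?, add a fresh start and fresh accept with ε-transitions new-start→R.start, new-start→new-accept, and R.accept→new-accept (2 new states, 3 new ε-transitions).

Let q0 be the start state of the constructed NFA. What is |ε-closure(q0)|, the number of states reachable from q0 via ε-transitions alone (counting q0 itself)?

13

Compute the ε-closure size of each fragment's start state recursively; a symbol fragment's start has no outgoing ε-edge, so its closure is just itself (size 1).
  c·c — same as the first factor's closure: |closure| = 1
  c | a — new start ε-reaches every alternative's start; none of them accept ε, so the new accept is not reached: |closure| = 1 + 1 + 1 = 3
  (c | a)? — new start has ε-edges to the inner start and to the new accept, so |closure| = 2 + 3 = 5
  c·c | b | (c | a)? — |closure| = 1 (new start) + (1 + 1 + 5) + 1 (new accept, since some branch ε-reaches its own accept) = 9
  (c·c | b | (c | a)?)? — |closure| = 1 (new start) + 9 (body) + 1 (new accept, via ε) = 11
  (c·c | b | (c | a)?)?·a — |closure| = 11 + (1−1) = 11 (closure spills across the concat boundary because the left factor accepts ε)
  ((c·c | b | (c | a)?)?·a)* — |closure| = 1 (new start) + 11 (body) + 1 (new accept) = 13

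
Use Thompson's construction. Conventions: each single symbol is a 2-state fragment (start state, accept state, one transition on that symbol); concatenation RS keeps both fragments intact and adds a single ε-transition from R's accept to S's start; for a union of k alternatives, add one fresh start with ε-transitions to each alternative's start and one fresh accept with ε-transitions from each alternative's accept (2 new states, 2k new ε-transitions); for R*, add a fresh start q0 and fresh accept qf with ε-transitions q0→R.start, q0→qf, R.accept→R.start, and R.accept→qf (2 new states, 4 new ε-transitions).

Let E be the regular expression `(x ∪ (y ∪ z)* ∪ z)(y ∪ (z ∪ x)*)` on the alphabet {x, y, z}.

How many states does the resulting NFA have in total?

By structural recursion:
Each of the 7 symbol leaves contributes a 2-state fragment.
  y ∪ z — 6 states
  (y ∪ z)* — 8 states
  x ∪ (y ∪ z)* ∪ z — 14 states
  z ∪ x — 6 states
  (z ∪ x)* — 8 states
  y ∪ (z ∪ x)* — 12 states
  (x ∪ (y ∪ z)* ∪ z)(y ∪ (z ∪ x)*) — 26 states

26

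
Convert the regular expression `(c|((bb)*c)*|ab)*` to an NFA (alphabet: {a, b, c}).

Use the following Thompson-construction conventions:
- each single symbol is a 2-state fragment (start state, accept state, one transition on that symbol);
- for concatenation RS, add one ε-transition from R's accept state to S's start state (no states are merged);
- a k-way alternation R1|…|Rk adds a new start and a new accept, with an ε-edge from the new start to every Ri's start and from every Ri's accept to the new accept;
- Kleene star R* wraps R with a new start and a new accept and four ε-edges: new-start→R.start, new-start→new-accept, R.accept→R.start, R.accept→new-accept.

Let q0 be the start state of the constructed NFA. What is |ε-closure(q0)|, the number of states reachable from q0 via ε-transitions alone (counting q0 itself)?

Compute the ε-closure size of each fragment's start state recursively; a symbol fragment's start has no outgoing ε-edge, so its closure is just itself (size 1).
  bb : same as the first factor's closure: |ε-closure| = 1
  (bb)* : |ε-closure| = 1 (new start) + 1 (body) + 1 (new accept) = 3
  (bb)*c : |ε-closure| = 3 + 1 = 4 (closure spills across the concat boundary because the left factor accepts ε)
  ((bb)*c)* : new start has ε-edges to the inner start and to the new accept, so |ε-closure| = 2 + 4 = 6
  ab : same as the first factor's closure: |ε-closure| = 1
  c|((bb)*c)*|ab : new start ε-reaches every alternative's start; at least one alternative accepts ε, so the union's new accept is reached too: |ε-closure| = 1 + 1 + 6 + 1 + 1 = 10
  (c|((bb)*c)*|ab)* : the star's fresh start ε-reaches both the body's start and the fresh accept: |ε-closure| = 2 + 10 = 12

12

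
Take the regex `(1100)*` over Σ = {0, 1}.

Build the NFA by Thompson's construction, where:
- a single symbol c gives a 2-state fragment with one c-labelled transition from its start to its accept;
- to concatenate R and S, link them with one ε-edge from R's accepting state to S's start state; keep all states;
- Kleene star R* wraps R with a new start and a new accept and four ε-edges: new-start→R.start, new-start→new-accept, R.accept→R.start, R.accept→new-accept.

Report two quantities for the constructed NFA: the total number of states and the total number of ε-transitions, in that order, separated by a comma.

Recursing over subexpressions:
Each of the 4 symbol leaves contributes 2 states and 0 ε-transitions.
  1100 — 8 states, 3 ε-transitions
  (1100)* — 10 states, 7 ε-transitions

10, 7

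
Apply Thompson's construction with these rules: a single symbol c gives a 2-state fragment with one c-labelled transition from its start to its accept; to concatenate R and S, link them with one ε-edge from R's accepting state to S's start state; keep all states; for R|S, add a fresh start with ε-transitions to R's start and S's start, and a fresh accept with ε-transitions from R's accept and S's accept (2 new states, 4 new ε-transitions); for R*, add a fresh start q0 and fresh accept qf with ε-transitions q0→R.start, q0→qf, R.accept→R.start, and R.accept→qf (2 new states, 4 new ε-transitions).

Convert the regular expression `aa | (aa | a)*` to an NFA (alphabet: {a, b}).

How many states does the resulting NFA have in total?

16

Building bottom-up:
Each of the 5 symbol leaves contributes a 2-state fragment.
  aa = 4 states
  aa = 4 states
  aa | a = 8 states
  (aa | a)* = 10 states
  aa | (aa | a)* = 16 states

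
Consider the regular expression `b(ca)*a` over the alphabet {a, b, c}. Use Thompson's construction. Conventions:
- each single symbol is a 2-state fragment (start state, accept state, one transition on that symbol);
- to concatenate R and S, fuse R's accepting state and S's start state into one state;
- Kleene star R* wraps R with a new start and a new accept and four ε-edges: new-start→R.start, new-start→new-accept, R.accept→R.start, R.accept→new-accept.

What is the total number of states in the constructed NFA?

Per subexpression:
Each of the 4 symbol leaves contributes a 2-state fragment.
  ca : 3 states
  (ca)* : 5 states
  b(ca)*a : 7 states

7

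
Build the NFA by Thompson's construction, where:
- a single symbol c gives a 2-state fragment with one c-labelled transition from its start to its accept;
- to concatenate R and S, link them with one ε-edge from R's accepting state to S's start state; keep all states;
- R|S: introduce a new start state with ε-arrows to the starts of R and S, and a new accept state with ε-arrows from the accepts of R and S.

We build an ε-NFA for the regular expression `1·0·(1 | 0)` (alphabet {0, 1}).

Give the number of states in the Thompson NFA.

10

By structural recursion:
Each of the 4 symbol leaves contributes a 2-state fragment.
  1 | 0 → 6 states
  1·0·(1 | 0) → 10 states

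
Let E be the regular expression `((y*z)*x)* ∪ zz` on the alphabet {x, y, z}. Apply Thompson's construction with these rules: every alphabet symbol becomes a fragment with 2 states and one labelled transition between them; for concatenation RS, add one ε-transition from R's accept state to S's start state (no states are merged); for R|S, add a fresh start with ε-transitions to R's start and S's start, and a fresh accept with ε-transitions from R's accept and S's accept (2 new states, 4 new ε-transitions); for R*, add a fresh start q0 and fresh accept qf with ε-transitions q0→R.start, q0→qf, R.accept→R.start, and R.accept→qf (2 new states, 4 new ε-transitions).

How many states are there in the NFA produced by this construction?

18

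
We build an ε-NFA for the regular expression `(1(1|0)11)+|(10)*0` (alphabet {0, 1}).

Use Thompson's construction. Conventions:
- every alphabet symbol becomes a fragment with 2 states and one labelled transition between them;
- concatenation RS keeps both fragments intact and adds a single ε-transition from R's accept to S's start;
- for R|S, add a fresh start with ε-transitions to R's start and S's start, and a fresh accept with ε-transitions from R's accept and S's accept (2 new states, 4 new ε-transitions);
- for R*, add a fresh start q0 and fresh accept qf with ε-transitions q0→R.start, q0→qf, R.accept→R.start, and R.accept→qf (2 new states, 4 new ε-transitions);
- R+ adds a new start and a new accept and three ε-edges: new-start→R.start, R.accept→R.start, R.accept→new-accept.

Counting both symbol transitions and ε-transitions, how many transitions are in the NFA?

28

Bottom-up over the parse tree:
Each of the 8 symbol leaves contributes 1 transition (1 symbol, 0 ε).
  1|0 : 6 transitions (2 symbol, 4 ε)
  1(1|0)11 : 12 transitions (5 symbol, 7 ε)
  (1(1|0)11)+ : 15 transitions (5 symbol, 10 ε)
  10 : 3 transitions (2 symbol, 1 ε)
  (10)* : 7 transitions (2 symbol, 5 ε)
  (10)*0 : 9 transitions (3 symbol, 6 ε)
  (1(1|0)11)+|(10)*0 : 28 transitions (8 symbol, 20 ε)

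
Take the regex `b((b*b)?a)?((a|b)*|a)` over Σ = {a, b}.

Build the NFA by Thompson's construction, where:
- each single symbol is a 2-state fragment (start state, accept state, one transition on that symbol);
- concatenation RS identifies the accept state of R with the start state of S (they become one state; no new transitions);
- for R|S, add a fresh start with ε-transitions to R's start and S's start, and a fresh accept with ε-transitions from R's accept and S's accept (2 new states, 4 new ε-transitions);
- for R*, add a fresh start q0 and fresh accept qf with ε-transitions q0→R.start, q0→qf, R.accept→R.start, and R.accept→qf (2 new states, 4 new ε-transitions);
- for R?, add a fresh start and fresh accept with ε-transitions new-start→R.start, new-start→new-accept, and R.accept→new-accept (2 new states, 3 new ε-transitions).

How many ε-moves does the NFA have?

Building bottom-up:
Each of the 7 symbol leaves contributes 0 ε-transitions.
  b* = 4 ε-transitions
  b*b = 4 ε-transitions
  (b*b)? = 7 ε-transitions
  (b*b)?a = 7 ε-transitions
  ((b*b)?a)? = 10 ε-transitions
  a|b = 4 ε-transitions
  (a|b)* = 8 ε-transitions
  (a|b)*|a = 12 ε-transitions
  b((b*b)?a)?((a|b)*|a) = 22 ε-transitions

22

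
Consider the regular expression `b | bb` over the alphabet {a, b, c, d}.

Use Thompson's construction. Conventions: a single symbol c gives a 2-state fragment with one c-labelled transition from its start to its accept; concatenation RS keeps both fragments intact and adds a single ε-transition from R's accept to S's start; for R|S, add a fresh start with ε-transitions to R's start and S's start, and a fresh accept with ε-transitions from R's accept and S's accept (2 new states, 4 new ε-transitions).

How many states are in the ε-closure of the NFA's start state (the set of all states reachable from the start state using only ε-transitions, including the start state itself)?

Let C(F) = |ε-closure(F.start)| within fragment F, and note whether F accepts ε. Symbol fragments have C = 1 and do not accept ε. Then:
  bb → same as the first factor's closure: C = 1
  b | bb → new start ε-reaches every alternative's start; none of them accept ε, so the new accept is not reached: C = 1 + 1 + 1 = 3

3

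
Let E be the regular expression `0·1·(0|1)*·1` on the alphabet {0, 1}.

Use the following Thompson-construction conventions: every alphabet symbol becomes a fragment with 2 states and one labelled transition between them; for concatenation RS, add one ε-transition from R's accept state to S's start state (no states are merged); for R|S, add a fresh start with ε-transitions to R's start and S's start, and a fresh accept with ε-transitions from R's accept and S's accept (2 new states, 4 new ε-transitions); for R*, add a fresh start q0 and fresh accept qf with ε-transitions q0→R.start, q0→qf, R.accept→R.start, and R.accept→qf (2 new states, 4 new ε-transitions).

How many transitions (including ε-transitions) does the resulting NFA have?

Recursing over subexpressions:
Each of the 5 symbol leaves contributes 1 transition (1 symbol, 0 ε).
  0|1 — 6 transitions (2 symbol, 4 ε)
  (0|1)* — 10 transitions (2 symbol, 8 ε)
  0·1·(0|1)*·1 — 16 transitions (5 symbol, 11 ε)

16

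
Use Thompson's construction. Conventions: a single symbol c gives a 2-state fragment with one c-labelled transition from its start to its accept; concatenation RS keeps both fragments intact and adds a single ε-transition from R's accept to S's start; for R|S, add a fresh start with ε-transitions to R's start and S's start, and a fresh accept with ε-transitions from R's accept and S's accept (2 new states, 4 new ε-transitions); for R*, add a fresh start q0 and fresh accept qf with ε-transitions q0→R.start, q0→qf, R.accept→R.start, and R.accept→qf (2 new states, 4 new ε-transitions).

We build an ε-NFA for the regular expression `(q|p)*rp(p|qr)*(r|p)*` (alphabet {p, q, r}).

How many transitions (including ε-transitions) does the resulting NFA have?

38

Building bottom-up:
Each of the 9 symbol leaves contributes 1 transition (1 symbol, 0 ε).
  q|p → 6 transitions (2 symbol, 4 ε)
  (q|p)* → 10 transitions (2 symbol, 8 ε)
  qr → 3 transitions (2 symbol, 1 ε)
  p|qr → 8 transitions (3 symbol, 5 ε)
  (p|qr)* → 12 transitions (3 symbol, 9 ε)
  r|p → 6 transitions (2 symbol, 4 ε)
  (r|p)* → 10 transitions (2 symbol, 8 ε)
  (q|p)*rp(p|qr)*(r|p)* → 38 transitions (9 symbol, 29 ε)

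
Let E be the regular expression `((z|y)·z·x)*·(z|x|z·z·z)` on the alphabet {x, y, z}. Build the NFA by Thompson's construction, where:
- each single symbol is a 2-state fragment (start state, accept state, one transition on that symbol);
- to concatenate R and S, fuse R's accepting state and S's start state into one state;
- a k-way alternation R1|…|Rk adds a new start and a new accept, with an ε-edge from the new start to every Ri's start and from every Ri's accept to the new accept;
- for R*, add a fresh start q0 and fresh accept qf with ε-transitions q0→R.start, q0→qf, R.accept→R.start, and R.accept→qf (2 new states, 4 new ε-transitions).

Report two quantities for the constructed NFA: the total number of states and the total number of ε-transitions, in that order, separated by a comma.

19, 14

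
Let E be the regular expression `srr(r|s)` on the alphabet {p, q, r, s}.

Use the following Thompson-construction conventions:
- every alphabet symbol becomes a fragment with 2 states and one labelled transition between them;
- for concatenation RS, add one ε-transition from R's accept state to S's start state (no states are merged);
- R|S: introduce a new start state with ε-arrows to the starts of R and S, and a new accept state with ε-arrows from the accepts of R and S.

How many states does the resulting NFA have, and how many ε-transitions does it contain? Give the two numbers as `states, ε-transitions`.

12, 7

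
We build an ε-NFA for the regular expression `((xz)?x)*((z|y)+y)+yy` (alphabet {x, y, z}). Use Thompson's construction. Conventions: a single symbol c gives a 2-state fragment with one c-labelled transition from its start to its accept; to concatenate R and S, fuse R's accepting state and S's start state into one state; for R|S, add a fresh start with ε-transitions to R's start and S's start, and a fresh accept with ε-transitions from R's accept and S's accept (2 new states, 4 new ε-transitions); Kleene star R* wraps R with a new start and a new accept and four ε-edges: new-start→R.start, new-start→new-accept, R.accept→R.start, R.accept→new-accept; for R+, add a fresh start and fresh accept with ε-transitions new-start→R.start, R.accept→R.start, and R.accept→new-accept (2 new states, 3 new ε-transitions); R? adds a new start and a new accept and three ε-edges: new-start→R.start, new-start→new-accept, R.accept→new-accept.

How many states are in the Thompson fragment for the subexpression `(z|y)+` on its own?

Fragment for `(z|y)+`:
Each of the 2 symbol leaves contributes a 2-state fragment.
  z|y → 6 states
  (z|y)+ → 8 states

8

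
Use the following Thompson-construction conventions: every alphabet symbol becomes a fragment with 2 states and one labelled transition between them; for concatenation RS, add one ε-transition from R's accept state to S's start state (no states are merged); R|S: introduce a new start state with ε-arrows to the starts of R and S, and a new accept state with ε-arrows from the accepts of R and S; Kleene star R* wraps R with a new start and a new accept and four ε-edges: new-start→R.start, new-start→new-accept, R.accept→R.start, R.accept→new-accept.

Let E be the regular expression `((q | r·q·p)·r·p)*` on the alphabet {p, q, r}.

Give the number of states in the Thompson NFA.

16

Per subexpression:
Each of the 6 symbol leaves contributes a 2-state fragment.
  r·q·p = 6 states
  q | r·q·p = 10 states
  (q | r·q·p)·r·p = 14 states
  ((q | r·q·p)·r·p)* = 16 states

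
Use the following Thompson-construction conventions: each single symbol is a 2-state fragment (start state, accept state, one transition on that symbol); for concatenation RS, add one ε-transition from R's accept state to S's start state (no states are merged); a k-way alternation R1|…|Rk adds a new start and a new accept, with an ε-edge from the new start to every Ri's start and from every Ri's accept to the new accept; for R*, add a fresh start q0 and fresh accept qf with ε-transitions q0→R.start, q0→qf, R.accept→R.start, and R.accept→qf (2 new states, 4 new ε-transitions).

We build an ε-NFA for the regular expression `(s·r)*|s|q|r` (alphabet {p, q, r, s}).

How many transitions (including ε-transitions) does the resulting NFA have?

18

Building bottom-up:
Each of the 5 symbol leaves contributes 1 transition (1 symbol, 0 ε).
  s·r → 3 transitions (2 symbol, 1 ε)
  (s·r)* → 7 transitions (2 symbol, 5 ε)
  (s·r)*|s|q|r → 18 transitions (5 symbol, 13 ε)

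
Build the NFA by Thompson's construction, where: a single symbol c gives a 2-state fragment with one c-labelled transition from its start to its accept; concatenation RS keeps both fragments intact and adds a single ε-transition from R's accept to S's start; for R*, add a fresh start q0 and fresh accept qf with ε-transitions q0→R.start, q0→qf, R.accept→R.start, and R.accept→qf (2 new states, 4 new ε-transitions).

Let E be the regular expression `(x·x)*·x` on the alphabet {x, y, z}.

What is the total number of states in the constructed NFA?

Building bottom-up:
Each of the 3 symbol leaves contributes a 2-state fragment.
  x·x = 4 states
  (x·x)* = 6 states
  (x·x)*·x = 8 states

8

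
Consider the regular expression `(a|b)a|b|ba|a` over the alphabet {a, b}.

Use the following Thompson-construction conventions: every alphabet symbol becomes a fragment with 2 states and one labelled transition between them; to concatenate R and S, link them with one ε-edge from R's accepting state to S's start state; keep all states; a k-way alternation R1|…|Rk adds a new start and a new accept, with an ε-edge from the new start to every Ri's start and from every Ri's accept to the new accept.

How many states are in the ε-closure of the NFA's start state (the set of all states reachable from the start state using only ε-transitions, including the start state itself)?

Compute the ε-closure size of each fragment's start state recursively; a symbol fragment's start has no outgoing ε-edge, so its closure is just itself (size 1).
  a|b : new start ε-reaches every alternative's start; none of them accept ε, so the new accept is not reached: |closure| = 1 + 1 + 1 = 3
  (a|b)a : |closure| equals the left operand's closure size = 3 (its accept is not ε-reachable, so the closure stops there)
  ba : |closure| equals the left operand's closure size = 1 (its accept is not ε-reachable, so the closure stops there)
  (a|b)a|b|ba|a : |closure| = 1 + 3 + 1 + 1 + 1 = 7 (the new accept is not ε-reachable since no branch accepts ε)

7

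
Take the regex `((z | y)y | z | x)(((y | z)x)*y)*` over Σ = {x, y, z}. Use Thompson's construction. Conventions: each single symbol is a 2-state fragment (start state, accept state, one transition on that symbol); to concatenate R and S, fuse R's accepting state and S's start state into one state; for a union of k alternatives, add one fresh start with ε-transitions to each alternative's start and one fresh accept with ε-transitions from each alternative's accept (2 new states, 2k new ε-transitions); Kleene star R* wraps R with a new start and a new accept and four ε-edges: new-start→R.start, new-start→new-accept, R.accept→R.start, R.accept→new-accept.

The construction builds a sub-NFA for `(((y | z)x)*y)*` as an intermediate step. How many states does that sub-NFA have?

12

Fragment for `(((y | z)x)*y)*`:
Each of the 4 symbol leaves contributes a 2-state fragment.
  y | z = 6 states
  (y | z)x = 7 states
  ((y | z)x)* = 9 states
  ((y | z)x)*y = 10 states
  (((y | z)x)*y)* = 12 states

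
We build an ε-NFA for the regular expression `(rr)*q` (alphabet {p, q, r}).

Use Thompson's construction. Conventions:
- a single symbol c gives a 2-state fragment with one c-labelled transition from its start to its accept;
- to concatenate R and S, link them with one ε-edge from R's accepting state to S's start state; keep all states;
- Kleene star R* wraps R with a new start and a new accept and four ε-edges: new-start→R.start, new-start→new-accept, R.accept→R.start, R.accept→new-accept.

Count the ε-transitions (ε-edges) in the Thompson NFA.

6

Bottom-up over the parse tree:
Each of the 3 symbol leaves contributes 0 ε-transitions.
  rr : 1 ε-transition
  (rr)* : 5 ε-transitions
  (rr)*q : 6 ε-transitions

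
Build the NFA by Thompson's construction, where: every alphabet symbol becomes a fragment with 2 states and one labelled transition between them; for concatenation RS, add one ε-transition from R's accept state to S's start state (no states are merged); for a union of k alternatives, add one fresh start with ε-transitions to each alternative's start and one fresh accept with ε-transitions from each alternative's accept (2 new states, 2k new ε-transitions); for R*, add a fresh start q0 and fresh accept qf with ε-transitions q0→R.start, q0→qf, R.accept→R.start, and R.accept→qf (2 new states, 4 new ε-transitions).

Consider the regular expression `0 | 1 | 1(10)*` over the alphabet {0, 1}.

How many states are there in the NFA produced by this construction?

Building bottom-up:
Each of the 5 symbol leaves contributes a 2-state fragment.
  10 : 4 states
  (10)* : 6 states
  1(10)* : 8 states
  0 | 1 | 1(10)* : 14 states

14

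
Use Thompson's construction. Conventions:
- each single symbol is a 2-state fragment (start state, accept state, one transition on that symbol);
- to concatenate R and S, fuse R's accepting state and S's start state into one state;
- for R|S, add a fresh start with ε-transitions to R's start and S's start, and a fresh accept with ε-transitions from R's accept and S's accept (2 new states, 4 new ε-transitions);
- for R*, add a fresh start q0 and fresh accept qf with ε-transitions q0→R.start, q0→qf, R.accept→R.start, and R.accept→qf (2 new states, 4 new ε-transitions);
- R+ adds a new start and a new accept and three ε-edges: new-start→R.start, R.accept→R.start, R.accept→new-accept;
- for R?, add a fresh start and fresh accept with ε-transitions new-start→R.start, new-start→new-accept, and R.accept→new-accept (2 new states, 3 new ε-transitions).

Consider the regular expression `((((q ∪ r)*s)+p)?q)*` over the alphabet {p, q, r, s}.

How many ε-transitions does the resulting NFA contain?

18

Recursing over subexpressions:
Each of the 5 symbol leaves contributes 0 ε-transitions.
  q ∪ r = 4 ε-transitions
  (q ∪ r)* = 8 ε-transitions
  (q ∪ r)*s = 8 ε-transitions
  ((q ∪ r)*s)+ = 11 ε-transitions
  ((q ∪ r)*s)+p = 11 ε-transitions
  (((q ∪ r)*s)+p)? = 14 ε-transitions
  (((q ∪ r)*s)+p)?q = 14 ε-transitions
  ((((q ∪ r)*s)+p)?q)* = 18 ε-transitions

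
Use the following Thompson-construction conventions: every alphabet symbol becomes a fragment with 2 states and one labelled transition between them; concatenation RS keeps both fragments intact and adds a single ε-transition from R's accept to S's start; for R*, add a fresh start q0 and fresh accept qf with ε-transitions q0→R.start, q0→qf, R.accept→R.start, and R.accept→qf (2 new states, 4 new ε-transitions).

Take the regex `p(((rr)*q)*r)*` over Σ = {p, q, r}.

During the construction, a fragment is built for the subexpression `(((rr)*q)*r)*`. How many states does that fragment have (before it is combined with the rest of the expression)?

14

Fragment for `(((rr)*q)*r)*`:
Each of the 4 symbol leaves contributes a 2-state fragment.
  rr = 4 states
  (rr)* = 6 states
  (rr)*q = 8 states
  ((rr)*q)* = 10 states
  ((rr)*q)*r = 12 states
  (((rr)*q)*r)* = 14 states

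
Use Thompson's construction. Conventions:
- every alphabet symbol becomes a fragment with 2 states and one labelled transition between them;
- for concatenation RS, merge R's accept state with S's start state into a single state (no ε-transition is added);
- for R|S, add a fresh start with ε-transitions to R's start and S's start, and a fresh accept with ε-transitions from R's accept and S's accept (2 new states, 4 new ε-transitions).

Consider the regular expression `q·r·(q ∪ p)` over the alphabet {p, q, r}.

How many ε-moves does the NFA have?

4

Building bottom-up:
Each of the 4 symbol leaves contributes 0 ε-transitions.
  q ∪ p : 4 ε-transitions
  q·r·(q ∪ p) : 4 ε-transitions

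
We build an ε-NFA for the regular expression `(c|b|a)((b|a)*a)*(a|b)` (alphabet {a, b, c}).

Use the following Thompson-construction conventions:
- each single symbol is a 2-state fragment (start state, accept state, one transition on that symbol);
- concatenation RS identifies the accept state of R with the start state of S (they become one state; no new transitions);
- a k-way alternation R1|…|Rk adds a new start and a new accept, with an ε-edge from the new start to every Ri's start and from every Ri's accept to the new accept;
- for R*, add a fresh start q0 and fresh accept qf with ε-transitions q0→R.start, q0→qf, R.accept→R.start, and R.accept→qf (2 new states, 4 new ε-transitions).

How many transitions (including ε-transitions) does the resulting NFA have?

Bottom-up over the parse tree:
Each of the 8 symbol leaves contributes 1 transition (1 symbol, 0 ε).
  c|b|a = 9 transitions (3 symbol, 6 ε)
  b|a = 6 transitions (2 symbol, 4 ε)
  (b|a)* = 10 transitions (2 symbol, 8 ε)
  (b|a)*a = 11 transitions (3 symbol, 8 ε)
  ((b|a)*a)* = 15 transitions (3 symbol, 12 ε)
  a|b = 6 transitions (2 symbol, 4 ε)
  (c|b|a)((b|a)*a)*(a|b) = 30 transitions (8 symbol, 22 ε)

30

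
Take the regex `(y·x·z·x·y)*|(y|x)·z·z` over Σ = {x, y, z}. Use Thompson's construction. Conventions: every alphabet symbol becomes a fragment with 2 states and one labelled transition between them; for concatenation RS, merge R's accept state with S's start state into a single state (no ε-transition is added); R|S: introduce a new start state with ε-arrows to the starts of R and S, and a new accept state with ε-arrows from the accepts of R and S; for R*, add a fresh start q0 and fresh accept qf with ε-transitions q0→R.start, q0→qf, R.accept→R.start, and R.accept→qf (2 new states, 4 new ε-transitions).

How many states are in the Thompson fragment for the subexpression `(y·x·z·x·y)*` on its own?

8

Fragment for `(y·x·z·x·y)*`:
Each of the 5 symbol leaves contributes a 2-state fragment.
  y·x·z·x·y = 6 states
  (y·x·z·x·y)* = 8 states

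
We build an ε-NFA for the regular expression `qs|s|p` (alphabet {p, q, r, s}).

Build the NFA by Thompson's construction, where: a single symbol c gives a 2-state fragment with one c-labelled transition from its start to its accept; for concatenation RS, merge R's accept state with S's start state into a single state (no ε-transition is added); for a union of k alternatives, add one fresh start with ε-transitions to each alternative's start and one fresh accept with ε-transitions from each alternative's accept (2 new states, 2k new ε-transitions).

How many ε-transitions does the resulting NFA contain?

6

Bottom-up over the parse tree:
Each of the 4 symbol leaves contributes 0 ε-transitions.
  qs : 0 ε-transitions
  qs|s|p : 6 ε-transitions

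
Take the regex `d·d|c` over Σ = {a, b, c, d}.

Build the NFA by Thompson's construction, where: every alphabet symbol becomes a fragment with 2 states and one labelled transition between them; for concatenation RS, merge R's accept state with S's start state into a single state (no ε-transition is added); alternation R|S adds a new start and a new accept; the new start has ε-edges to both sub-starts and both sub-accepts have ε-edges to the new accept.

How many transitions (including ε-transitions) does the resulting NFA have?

Bottom-up over the parse tree:
Each of the 3 symbol leaves contributes 1 transition (1 symbol, 0 ε).
  d·d : 2 transitions (2 symbol, 0 ε)
  d·d|c : 7 transitions (3 symbol, 4 ε)

7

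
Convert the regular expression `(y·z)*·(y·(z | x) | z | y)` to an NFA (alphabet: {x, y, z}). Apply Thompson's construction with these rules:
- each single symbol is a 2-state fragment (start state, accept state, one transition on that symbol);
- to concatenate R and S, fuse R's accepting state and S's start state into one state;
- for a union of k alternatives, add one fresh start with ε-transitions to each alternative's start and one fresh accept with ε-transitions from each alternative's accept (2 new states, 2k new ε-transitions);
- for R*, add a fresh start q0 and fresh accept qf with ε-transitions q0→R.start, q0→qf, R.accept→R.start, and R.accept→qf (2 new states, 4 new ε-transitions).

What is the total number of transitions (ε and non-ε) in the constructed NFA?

21

Bottom-up over the parse tree:
Each of the 7 symbol leaves contributes 1 transition (1 symbol, 0 ε).
  y·z → 2 transitions (2 symbol, 0 ε)
  (y·z)* → 6 transitions (2 symbol, 4 ε)
  z | x → 6 transitions (2 symbol, 4 ε)
  y·(z | x) → 7 transitions (3 symbol, 4 ε)
  y·(z | x) | z | y → 15 transitions (5 symbol, 10 ε)
  (y·z)*·(y·(z | x) | z | y) → 21 transitions (7 symbol, 14 ε)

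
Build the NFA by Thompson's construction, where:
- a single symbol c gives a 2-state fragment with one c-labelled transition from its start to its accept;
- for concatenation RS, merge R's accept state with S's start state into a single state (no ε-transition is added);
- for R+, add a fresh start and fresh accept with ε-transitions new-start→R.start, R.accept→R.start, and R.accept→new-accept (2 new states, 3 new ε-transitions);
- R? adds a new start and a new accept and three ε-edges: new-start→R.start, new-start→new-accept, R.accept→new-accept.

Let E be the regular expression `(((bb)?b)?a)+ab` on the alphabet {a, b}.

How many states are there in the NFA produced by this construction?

13

Bottom-up over the parse tree:
Each of the 6 symbol leaves contributes a 2-state fragment.
  bb → 3 states
  (bb)? → 5 states
  (bb)?b → 6 states
  ((bb)?b)? → 8 states
  ((bb)?b)?a → 9 states
  (((bb)?b)?a)+ → 11 states
  (((bb)?b)?a)+ab → 13 states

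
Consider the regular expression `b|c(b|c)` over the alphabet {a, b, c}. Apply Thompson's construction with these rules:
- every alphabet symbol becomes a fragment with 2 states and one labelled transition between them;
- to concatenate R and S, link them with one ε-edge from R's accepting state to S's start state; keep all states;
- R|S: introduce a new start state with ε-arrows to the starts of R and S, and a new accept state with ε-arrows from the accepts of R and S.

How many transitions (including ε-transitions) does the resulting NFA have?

Per subexpression:
Each of the 4 symbol leaves contributes 1 transition (1 symbol, 0 ε).
  b|c — 6 transitions (2 symbol, 4 ε)
  c(b|c) — 8 transitions (3 symbol, 5 ε)
  b|c(b|c) — 13 transitions (4 symbol, 9 ε)

13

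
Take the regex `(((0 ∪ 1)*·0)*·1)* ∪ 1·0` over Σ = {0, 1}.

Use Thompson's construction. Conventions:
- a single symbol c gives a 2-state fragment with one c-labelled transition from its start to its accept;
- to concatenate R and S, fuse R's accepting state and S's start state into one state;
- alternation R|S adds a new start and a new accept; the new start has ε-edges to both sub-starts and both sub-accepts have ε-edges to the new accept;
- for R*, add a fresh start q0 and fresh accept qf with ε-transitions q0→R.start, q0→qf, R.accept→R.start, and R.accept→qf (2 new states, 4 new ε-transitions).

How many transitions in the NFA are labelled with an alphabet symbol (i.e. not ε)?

6

Recursing over subexpressions:
Each of the 6 symbol leaves contributes exactly 1 symbol transition.
  0 ∪ 1 = 2 symbol transitions
  (0 ∪ 1)* = 2 symbol transitions
  (0 ∪ 1)*·0 = 3 symbol transitions
  ((0 ∪ 1)*·0)* = 3 symbol transitions
  ((0 ∪ 1)*·0)*·1 = 4 symbol transitions
  (((0 ∪ 1)*·0)*·1)* = 4 symbol transitions
  1·0 = 2 symbol transitions
  (((0 ∪ 1)*·0)*·1)* ∪ 1·0 = 6 symbol transitions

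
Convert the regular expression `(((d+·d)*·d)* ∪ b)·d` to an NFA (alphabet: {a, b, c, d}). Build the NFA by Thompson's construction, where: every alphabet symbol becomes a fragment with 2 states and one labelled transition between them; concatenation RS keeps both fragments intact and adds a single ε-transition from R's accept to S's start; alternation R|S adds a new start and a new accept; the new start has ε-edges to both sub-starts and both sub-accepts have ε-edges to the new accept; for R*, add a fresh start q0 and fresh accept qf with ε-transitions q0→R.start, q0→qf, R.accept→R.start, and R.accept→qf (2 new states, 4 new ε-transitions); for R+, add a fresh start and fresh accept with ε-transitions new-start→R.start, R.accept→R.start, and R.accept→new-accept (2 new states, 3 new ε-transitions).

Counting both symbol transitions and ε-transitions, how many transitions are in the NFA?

Recursing over subexpressions:
Each of the 5 symbol leaves contributes 1 transition (1 symbol, 0 ε).
  d+ — 4 transitions (1 symbol, 3 ε)
  d+·d — 6 transitions (2 symbol, 4 ε)
  (d+·d)* — 10 transitions (2 symbol, 8 ε)
  (d+·d)*·d — 12 transitions (3 symbol, 9 ε)
  ((d+·d)*·d)* — 16 transitions (3 symbol, 13 ε)
  ((d+·d)*·d)* ∪ b — 21 transitions (4 symbol, 17 ε)
  (((d+·d)*·d)* ∪ b)·d — 23 transitions (5 symbol, 18 ε)

23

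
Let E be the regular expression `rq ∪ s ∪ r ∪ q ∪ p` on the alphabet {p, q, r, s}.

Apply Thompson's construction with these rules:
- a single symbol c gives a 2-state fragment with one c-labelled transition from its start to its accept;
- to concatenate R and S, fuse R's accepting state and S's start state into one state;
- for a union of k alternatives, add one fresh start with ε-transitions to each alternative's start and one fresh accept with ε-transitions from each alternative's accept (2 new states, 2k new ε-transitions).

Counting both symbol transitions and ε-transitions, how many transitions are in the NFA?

16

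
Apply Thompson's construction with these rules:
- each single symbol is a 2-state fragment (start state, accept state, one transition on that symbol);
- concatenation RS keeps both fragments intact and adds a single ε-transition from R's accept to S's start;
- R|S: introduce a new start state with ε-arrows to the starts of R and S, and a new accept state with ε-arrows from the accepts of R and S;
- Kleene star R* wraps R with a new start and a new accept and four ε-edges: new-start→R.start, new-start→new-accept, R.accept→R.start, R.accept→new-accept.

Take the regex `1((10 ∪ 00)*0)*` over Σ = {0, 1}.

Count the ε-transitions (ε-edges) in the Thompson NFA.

16

Recursing over subexpressions:
Each of the 6 symbol leaves contributes 0 ε-transitions.
  10 — 1 ε-transition
  00 — 1 ε-transition
  10 ∪ 00 — 6 ε-transitions
  (10 ∪ 00)* — 10 ε-transitions
  (10 ∪ 00)*0 — 11 ε-transitions
  ((10 ∪ 00)*0)* — 15 ε-transitions
  1((10 ∪ 00)*0)* — 16 ε-transitions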